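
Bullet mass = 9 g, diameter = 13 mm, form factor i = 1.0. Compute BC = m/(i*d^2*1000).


BC = m/(i*d^2*1000) = 9/(1.0 * 13^2 * 1000) = 5.325e-05

5.325e-05


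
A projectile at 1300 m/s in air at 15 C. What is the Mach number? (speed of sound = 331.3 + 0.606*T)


a = 331.3 + 0.606*(15) = 340.39 m/s
M = v/a = 1300/340.39 = 3.819

3.819


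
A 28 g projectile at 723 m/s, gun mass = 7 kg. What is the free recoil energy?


v_r = m_p*v_p/m_gun = 0.028*723/7 = 2.892 m/s, E_r = 0.5*m_gun*v_r^2 = 0.5*7*2.892^2 = 29.27 J

29.27 J


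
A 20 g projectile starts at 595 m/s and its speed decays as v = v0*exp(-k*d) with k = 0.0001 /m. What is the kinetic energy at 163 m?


v = v0*exp(-k*d) = 595*exp(-0.0001*163) = 585.38 m/s
E = 0.5*m*v^2 = 0.5*0.02*585.38^2 = 3427 J

3427 J


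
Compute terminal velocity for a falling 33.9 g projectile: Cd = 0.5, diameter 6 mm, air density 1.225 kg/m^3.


A = pi*(d/2)^2 = pi*(6/2000)^2 = 2.82743e-05 m^2
vt = sqrt(2mg/(Cd*rho*A)) = sqrt(2*0.0339*9.81/(0.5 * 1.225 * 2.82743e-05)) = 196 m/s

196 m/s


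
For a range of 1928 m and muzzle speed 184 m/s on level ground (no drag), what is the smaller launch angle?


sin(2*theta) = R*g/v0^2 = 1928*9.81/184^2 = 0.558651, theta = arcsin(0.558651)/2 = 16.98°

16.98 degrees


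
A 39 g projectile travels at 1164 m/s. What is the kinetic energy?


E = 0.5*m*v^2 = 0.5*0.039*1164^2 = 26420 J

26420 J


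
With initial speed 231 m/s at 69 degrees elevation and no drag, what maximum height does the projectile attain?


H = (v0*sin(theta))^2 / (2g) = (231*sin(69°))^2 / (2*9.81) = 2370 m

2370 m


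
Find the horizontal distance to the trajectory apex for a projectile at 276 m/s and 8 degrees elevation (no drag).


R = v0^2*sin(2*theta)/g = 276^2*sin(2*8°)/9.81 = 2140.36 m
apex_dist = R/2 = 2140.36/2 = 1070 m

1070 m


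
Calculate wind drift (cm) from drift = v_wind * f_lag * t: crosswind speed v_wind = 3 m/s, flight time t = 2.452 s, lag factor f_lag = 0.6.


drift = v_wind * lag * t = 3 * 0.6 * 2.452 = 4.4136 m ≈ 441.4 cm

441.4 cm


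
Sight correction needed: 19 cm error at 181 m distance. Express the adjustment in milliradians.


1 mrad subtends 1 cm per 10 m of range, so adj = error_cm / (dist_m / 10) = 19 / (181/10) = 1.05 mrad

1.05 mrad


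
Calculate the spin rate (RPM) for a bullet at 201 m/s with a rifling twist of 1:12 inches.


twist_m = 12*0.0254 = 0.3048 m
spin = v/twist = 201/0.3048 = 659.4488 rev/s
RPM = spin*60 = 659.4488*60 ≈ 39567 RPM

39567 RPM


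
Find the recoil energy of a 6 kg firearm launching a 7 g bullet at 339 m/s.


v_r = m_p*v_p/m_gun = 0.007*339/6 = 0.3955 m/s, E_r = 0.5*m_gun*v_r^2 = 0.5*6*0.3955^2 = 0.4693 J

0.4693 J


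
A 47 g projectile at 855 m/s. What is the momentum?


p = m*v = 0.047*855 = 40.19 kg·m/s

40.19 kg·m/s


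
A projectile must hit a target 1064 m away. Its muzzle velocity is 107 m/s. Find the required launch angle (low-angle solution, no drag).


sin(2*theta) = R*g/v0^2 = 1064*9.81/107^2 = 0.911681, theta = arcsin(0.911681)/2 = 32.87°

32.87 degrees


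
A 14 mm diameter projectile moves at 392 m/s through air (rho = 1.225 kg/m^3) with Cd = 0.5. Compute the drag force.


A = pi*(d/2)^2 = pi*(14/2000)^2 = 1.53938e-04 m^2
Fd = 0.5*Cd*rho*A*v^2 = 0.5*0.5*1.225*1.53938e-04*392^2 = 7.244 N

7.244 N


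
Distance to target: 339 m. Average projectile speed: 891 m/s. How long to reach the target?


t = d/v = 339/891 = 0.3805 s

0.3805 s


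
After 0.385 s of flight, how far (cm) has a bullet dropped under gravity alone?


drop = 0.5*g*t^2 = 0.5*9.81*0.385^2 = 0.727044 m ≈ 72.7 cm

72.7 cm


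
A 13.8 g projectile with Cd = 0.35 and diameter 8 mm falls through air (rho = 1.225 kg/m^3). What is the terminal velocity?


A = pi*(d/2)^2 = pi*(8/2000)^2 = 5.02655e-05 m^2
vt = sqrt(2mg/(Cd*rho*A)) = sqrt(2*0.0138*9.81/(0.35 * 1.225 * 5.02655e-05)) = 112.1 m/s

112.1 m/s


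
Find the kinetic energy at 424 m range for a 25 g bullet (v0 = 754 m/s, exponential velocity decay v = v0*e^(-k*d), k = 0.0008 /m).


v = v0*exp(-k*d) = 754*exp(-0.0008*424) = 537.104 m/s
E = 0.5*m*v^2 = 0.5*0.025*537.104^2 = 3606 J

3606 J


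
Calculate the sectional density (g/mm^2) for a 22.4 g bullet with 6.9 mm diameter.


SD = m/d^2 = 22.4/6.9^2 = 0.4705 g/mm^2

0.4705 g/mm^2


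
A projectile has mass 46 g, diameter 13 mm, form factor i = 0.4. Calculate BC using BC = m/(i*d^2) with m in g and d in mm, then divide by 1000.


BC = m/(i*d^2*1000) = 46/(0.4 * 13^2 * 1000) = 0.0006805

0.0006805


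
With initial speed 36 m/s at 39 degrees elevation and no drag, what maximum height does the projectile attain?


H = (v0*sin(theta))^2 / (2g) = (36*sin(39°))^2 / (2*9.81) = 26.16 m

26.16 m


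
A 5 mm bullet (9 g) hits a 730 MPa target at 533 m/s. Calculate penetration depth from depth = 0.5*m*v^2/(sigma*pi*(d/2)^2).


A = pi*(d/2)^2 = pi*(5/2)^2 = 19.635 mm^2
E = 0.5*m*v^2 = 0.5*0.009*533^2 = 1278.4 J
depth = E/(sigma*A) = 1278.4 J / (730 MPa * 19.635 mm^2) = 1278.4/(730 * 19.635) m = 0.0891896 m ≈ 89.19 mm

89.19 mm


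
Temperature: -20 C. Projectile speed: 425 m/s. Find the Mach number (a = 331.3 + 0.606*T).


a = 331.3 + 0.606*(-20) = 319.18 m/s
M = v/a = 425/319.18 = 1.332

1.332


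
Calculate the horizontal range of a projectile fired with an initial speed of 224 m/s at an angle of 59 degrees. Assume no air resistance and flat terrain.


R = v0^2 * sin(2*theta) / g = 224^2 * sin(2*59°) / 9.81 = 4516 m

4516 m


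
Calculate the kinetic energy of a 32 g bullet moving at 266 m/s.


E = 0.5*m*v^2 = 0.5*0.032*266^2 = 1132 J

1132 J


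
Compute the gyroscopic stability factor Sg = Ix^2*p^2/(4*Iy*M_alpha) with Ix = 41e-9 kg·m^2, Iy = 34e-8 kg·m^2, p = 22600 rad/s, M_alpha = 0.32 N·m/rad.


Sg = Ix^2 * p^2 / (4 * Iy * M_alpha) = (41e-9)^2 * 22600^2 / (4 * 34e-8 * 0.32) = 1.973

1.973


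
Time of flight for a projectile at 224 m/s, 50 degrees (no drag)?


T = 2*v0*sin(theta)/g = 2*224*sin(50°)/9.81 = 34.98 s

34.98 s


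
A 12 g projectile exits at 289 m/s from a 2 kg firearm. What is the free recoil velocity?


v_recoil = m_p * v_p / m_gun = 0.012 * 289 / 2 = 1.734 m/s

1.734 m/s


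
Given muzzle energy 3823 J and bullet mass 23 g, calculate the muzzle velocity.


v = sqrt(2*E/m) = sqrt(2*3823/0.023) = 576.6 m/s

576.6 m/s


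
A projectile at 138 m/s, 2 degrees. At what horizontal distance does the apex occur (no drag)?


R = v0^2*sin(2*theta)/g = 138^2*sin(2*2°)/9.81 = 135.417 m
apex_dist = R/2 = 135.417/2 = 67.71 m

67.71 m


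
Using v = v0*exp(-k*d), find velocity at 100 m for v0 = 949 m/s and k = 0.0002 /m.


v = v0*exp(-k*d) = 949*exp(-0.0002*100) = 930.2 m/s

930.2 m/s


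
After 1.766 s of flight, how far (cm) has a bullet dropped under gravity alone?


drop = 0.5*g*t^2 = 0.5*9.81*1.766^2 = 15.2975 m ≈ 1530 cm

1530 cm


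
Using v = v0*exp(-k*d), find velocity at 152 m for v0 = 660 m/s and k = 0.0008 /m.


v = v0*exp(-k*d) = 660*exp(-0.0008*152) = 584.4 m/s

584.4 m/s


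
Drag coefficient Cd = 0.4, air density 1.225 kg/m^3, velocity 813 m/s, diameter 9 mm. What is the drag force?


A = pi*(d/2)^2 = pi*(9/2000)^2 = 6.36173e-05 m^2
Fd = 0.5*Cd*rho*A*v^2 = 0.5*0.4*1.225*6.36173e-05*813^2 = 10.3 N

10.3 N


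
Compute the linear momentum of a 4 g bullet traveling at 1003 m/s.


p = m*v = 0.004*1003 = 4.012 kg·m/s

4.012 kg·m/s


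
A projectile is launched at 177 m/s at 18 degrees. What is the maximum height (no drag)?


H = (v0*sin(theta))^2 / (2g) = (177*sin(18°))^2 / (2*9.81) = 152.5 m

152.5 m


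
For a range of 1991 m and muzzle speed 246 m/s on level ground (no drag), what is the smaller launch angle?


sin(2*theta) = R*g/v0^2 = 1991*9.81/246^2 = 0.322753, theta = arcsin(0.322753)/2 = 9.415°

9.415 degrees


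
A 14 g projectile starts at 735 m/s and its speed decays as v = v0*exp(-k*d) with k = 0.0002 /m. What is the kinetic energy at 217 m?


v = v0*exp(-k*d) = 735*exp(-0.0002*217) = 703.783 m/s
E = 0.5*m*v^2 = 0.5*0.014*703.783^2 = 3467 J

3467 J


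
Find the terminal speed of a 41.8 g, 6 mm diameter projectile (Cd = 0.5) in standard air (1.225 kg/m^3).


A = pi*(d/2)^2 = pi*(6/2000)^2 = 2.82743e-05 m^2
vt = sqrt(2mg/(Cd*rho*A)) = sqrt(2*0.0418*9.81/(0.5 * 1.225 * 2.82743e-05)) = 217.6 m/s

217.6 m/s


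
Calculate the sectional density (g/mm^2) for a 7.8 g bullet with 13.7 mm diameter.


SD = m/d^2 = 7.8/13.7^2 = 0.04156 g/mm^2

0.04156 g/mm^2


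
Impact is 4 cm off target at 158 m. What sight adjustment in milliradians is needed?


1 mrad subtends 1 cm per 10 m of range, so adj = error_cm / (dist_m / 10) = 4 / (158/10) = 0.2532 mrad

0.2532 mrad


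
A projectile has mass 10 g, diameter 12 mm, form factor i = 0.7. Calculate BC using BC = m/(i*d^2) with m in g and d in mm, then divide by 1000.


BC = m/(i*d^2*1000) = 10/(0.7 * 12^2 * 1000) = 9.921e-05

9.921e-05


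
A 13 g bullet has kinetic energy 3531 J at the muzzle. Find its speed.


v = sqrt(2*E/m) = sqrt(2*3531/0.013) = 737 m/s

737 m/s


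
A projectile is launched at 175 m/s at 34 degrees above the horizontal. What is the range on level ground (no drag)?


R = v0^2 * sin(2*theta) / g = 175^2 * sin(2*34°) / 9.81 = 2894 m

2894 m


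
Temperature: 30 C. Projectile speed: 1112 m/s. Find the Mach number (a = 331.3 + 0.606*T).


a = 331.3 + 0.606*(30) = 349.48 m/s
M = v/a = 1112/349.48 = 3.182

3.182


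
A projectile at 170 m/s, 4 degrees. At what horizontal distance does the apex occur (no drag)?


R = v0^2*sin(2*theta)/g = 170^2*sin(2*4°)/9.81 = 410 m
apex_dist = R/2 = 410/2 = 205 m

205 m


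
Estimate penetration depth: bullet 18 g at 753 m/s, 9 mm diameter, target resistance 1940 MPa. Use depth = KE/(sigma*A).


A = pi*(d/2)^2 = pi*(9/2)^2 = 63.6173 mm^2
E = 0.5*m*v^2 = 0.5*0.018*753^2 = 5103.08 J
depth = E/(sigma*A) = 5103.08 J / (1940 MPa * 63.6173 mm^2) = 5103.08/(1940 * 63.6173) m = 0.0413481 m ≈ 41.35 mm

41.35 mm


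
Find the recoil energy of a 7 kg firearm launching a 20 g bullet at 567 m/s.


v_r = m_p*v_p/m_gun = 0.02*567/7 = 1.62 m/s, E_r = 0.5*m_gun*v_r^2 = 0.5*7*1.62^2 = 9.185 J

9.185 J


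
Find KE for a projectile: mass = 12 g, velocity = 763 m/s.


E = 0.5*m*v^2 = 0.5*0.012*763^2 = 3493 J

3493 J


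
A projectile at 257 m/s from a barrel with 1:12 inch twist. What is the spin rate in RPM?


twist_m = 12*0.0254 = 0.3048 m
spin = v/twist = 257/0.3048 = 843.1759 rev/s
RPM = spin*60 = 843.1759*60 ≈ 50591 RPM

50591 RPM


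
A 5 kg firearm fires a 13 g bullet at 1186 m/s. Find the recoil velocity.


v_recoil = m_p * v_p / m_gun = 0.013 * 1186 / 5 = 3.084 m/s

3.084 m/s


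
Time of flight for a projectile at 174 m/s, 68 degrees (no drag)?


T = 2*v0*sin(theta)/g = 2*174*sin(68°)/9.81 = 32.89 s

32.89 s


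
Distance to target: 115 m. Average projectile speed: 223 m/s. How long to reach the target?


t = d/v = 115/223 = 0.5157 s

0.5157 s


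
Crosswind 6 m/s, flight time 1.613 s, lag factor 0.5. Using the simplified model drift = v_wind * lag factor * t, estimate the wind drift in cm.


drift = v_wind * lag * t = 6 * 0.5 * 1.613 = 4.839 m ≈ 483.9 cm

483.9 cm


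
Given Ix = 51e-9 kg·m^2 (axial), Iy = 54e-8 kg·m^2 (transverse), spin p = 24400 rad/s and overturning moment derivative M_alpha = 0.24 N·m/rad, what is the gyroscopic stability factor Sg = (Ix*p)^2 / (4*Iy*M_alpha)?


Sg = Ix^2 * p^2 / (4 * Iy * M_alpha) = (51e-9)^2 * 24400^2 / (4 * 54e-8 * 0.24) = 2.987

2.987


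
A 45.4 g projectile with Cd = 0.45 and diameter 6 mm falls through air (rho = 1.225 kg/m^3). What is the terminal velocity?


A = pi*(d/2)^2 = pi*(6/2000)^2 = 2.82743e-05 m^2
vt = sqrt(2mg/(Cd*rho*A)) = sqrt(2*0.0454*9.81/(0.45 * 1.225 * 2.82743e-05)) = 239.1 m/s

239.1 m/s


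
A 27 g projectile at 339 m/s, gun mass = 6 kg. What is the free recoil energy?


v_r = m_p*v_p/m_gun = 0.027*339/6 = 1.5255 m/s, E_r = 0.5*m_gun*v_r^2 = 0.5*6*1.5255^2 = 6.981 J

6.981 J


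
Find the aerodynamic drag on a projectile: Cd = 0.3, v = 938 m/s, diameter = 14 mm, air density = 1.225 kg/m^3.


A = pi*(d/2)^2 = pi*(14/2000)^2 = 1.53938e-04 m^2
Fd = 0.5*Cd*rho*A*v^2 = 0.5*0.3*1.225*1.53938e-04*938^2 = 24.89 N

24.89 N


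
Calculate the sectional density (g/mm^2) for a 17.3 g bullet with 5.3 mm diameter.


SD = m/d^2 = 17.3/5.3^2 = 0.6159 g/mm^2

0.6159 g/mm^2


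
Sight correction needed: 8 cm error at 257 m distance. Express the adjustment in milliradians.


1 mrad subtends 1 cm per 10 m of range, so adj = error_cm / (dist_m / 10) = 8 / (257/10) = 0.3113 mrad

0.3113 mrad


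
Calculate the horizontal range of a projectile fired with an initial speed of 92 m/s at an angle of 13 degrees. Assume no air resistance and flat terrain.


R = v0^2 * sin(2*theta) / g = 92^2 * sin(2*13°) / 9.81 = 378.2 m

378.2 m


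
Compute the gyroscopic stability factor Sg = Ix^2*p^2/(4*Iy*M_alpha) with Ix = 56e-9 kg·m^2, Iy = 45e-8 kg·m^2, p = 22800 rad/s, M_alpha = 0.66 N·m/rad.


Sg = Ix^2 * p^2 / (4 * Iy * M_alpha) = (56e-9)^2 * 22800^2 / (4 * 45e-8 * 0.66) = 1.372

1.372


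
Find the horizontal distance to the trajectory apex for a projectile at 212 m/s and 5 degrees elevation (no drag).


R = v0^2*sin(2*theta)/g = 212^2*sin(2*5°)/9.81 = 795.56 m
apex_dist = R/2 = 795.56/2 = 397.8 m

397.8 m


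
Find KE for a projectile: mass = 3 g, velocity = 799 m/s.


E = 0.5*m*v^2 = 0.5*0.003*799^2 = 957.6 J

957.6 J


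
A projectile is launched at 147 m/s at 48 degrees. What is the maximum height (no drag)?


H = (v0*sin(theta))^2 / (2g) = (147*sin(48°))^2 / (2*9.81) = 608.3 m

608.3 m


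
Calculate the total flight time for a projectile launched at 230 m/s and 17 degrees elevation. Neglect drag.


T = 2*v0*sin(theta)/g = 2*230*sin(17°)/9.81 = 13.71 s

13.71 s


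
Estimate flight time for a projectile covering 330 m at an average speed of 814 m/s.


t = d/v = 330/814 = 0.4054 s

0.4054 s


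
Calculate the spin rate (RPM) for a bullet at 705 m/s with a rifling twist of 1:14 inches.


twist_m = 14*0.0254 = 0.3556 m
spin = v/twist = 705/0.3556 = 1982.565 rev/s
RPM = spin*60 = 1982.565*60 ≈ 118954 RPM

118954 RPM


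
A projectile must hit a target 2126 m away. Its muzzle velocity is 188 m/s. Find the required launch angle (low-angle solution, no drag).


sin(2*theta) = R*g/v0^2 = 2126*9.81/188^2 = 0.590088, theta = arcsin(0.590088)/2 = 18.08°

18.08 degrees


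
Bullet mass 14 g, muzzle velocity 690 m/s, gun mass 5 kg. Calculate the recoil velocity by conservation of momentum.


v_recoil = m_p * v_p / m_gun = 0.014 * 690 / 5 = 1.932 m/s

1.932 m/s


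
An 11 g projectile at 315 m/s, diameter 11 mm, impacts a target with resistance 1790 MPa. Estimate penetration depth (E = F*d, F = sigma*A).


A = pi*(d/2)^2 = pi*(11/2)^2 = 95.0332 mm^2
E = 0.5*m*v^2 = 0.5*0.011*315^2 = 545.737 J
depth = E/(sigma*A) = 545.737 J / (1790 MPa * 95.0332 mm^2) = 545.737/(1790 * 95.0332) m = 0.00320816 m ≈ 3.208 mm

3.208 mm


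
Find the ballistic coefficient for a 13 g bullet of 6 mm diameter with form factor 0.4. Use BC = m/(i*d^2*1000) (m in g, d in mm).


BC = m/(i*d^2*1000) = 13/(0.4 * 6^2 * 1000) = 0.0009028

0.0009028


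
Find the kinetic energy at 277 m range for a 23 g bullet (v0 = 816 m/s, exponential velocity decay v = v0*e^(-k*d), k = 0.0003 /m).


v = v0*exp(-k*d) = 816*exp(-0.0003*277) = 750.931 m/s
E = 0.5*m*v^2 = 0.5*0.023*750.931^2 = 6485 J

6485 J


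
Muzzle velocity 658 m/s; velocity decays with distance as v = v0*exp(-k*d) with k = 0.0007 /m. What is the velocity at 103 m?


v = v0*exp(-k*d) = 658*exp(-0.0007*103) = 612.2 m/s

612.2 m/s


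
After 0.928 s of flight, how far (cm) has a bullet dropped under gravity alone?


drop = 0.5*g*t^2 = 0.5*9.81*0.928^2 = 4.22411 m ≈ 422.4 cm

422.4 cm


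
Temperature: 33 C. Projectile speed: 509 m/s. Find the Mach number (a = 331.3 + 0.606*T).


a = 331.3 + 0.606*(33) = 351.298 m/s
M = v/a = 509/351.298 = 1.449

1.449


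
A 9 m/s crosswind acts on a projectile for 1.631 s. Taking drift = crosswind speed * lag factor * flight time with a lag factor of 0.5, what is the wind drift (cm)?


drift = v_wind * lag * t = 9 * 0.5 * 1.631 = 7.3395 m ≈ 734 cm

734 cm


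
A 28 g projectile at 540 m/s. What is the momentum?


p = m*v = 0.028*540 = 15.12 kg·m/s

15.12 kg·m/s


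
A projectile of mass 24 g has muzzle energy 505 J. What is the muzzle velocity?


v = sqrt(2*E/m) = sqrt(2*505/0.024) = 205.1 m/s

205.1 m/s


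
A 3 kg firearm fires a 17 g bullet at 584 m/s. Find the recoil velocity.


v_recoil = m_p * v_p / m_gun = 0.017 * 584 / 3 = 3.309 m/s

3.309 m/s


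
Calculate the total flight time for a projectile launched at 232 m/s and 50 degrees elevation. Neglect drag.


T = 2*v0*sin(theta)/g = 2*232*sin(50°)/9.81 = 36.23 s

36.23 s


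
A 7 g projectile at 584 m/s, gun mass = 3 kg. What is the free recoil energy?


v_r = m_p*v_p/m_gun = 0.007*584/3 = 1.36267 m/s, E_r = 0.5*m_gun*v_r^2 = 0.5*3*1.36267^2 = 2.785 J

2.785 J


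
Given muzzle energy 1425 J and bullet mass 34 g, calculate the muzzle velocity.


v = sqrt(2*E/m) = sqrt(2*1425/0.034) = 289.5 m/s

289.5 m/s


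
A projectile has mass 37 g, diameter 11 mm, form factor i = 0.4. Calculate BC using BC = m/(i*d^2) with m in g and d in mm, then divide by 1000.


BC = m/(i*d^2*1000) = 37/(0.4 * 11^2 * 1000) = 0.0007645

0.0007645


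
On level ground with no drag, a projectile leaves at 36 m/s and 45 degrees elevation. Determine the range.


R = v0^2 * sin(2*theta) / g = 36^2 * sin(2*45°) / 9.81 = 132.1 m

132.1 m


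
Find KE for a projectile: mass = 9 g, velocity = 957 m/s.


E = 0.5*m*v^2 = 0.5*0.009*957^2 = 4121 J

4121 J


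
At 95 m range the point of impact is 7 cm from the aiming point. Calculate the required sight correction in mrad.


1 mrad subtends 1 cm per 10 m of range, so adj = error_cm / (dist_m / 10) = 7 / (95/10) = 0.7368 mrad

0.7368 mrad


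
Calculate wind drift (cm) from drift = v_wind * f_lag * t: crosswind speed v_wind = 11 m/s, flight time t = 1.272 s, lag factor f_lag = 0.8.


drift = v_wind * lag * t = 11 * 0.8 * 1.272 = 11.1936 m ≈ 1119 cm

1119 cm


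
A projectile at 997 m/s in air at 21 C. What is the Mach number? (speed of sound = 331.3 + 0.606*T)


a = 331.3 + 0.606*(21) = 344.026 m/s
M = v/a = 997/344.026 = 2.898

2.898


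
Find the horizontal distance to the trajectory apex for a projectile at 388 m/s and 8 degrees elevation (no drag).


R = v0^2*sin(2*theta)/g = 388^2*sin(2*8°)/9.81 = 4229.92 m
apex_dist = R/2 = 4229.92/2 = 2115 m

2115 m


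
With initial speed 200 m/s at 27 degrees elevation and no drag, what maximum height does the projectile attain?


H = (v0*sin(theta))^2 / (2g) = (200*sin(27°))^2 / (2*9.81) = 420.2 m

420.2 m


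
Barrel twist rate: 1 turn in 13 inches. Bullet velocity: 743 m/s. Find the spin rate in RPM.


twist_m = 13*0.0254 = 0.3302 m
spin = v/twist = 743/0.3302 = 2250.151 rev/s
RPM = spin*60 = 2250.151*60 ≈ 135009 RPM

135009 RPM


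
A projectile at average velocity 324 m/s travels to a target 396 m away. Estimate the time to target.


t = d/v = 396/324 = 1.222 s

1.222 s


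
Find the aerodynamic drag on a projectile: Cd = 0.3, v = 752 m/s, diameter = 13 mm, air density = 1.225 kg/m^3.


A = pi*(d/2)^2 = pi*(13/2000)^2 = 1.32732e-04 m^2
Fd = 0.5*Cd*rho*A*v^2 = 0.5*0.3*1.225*1.32732e-04*752^2 = 13.79 N

13.79 N


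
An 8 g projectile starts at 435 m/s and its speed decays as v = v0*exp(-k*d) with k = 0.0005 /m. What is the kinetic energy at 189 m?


v = v0*exp(-k*d) = 435*exp(-0.0005*189) = 395.775 m/s
E = 0.5*m*v^2 = 0.5*0.008*395.775^2 = 626.6 J

626.6 J


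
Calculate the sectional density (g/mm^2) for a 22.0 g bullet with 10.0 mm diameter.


SD = m/d^2 = 22.0/10.0^2 = 0.22 g/mm^2

0.22 g/mm^2


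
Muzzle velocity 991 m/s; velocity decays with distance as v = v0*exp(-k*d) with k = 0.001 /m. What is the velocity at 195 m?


v = v0*exp(-k*d) = 991*exp(-0.001*195) = 815.4 m/s

815.4 m/s


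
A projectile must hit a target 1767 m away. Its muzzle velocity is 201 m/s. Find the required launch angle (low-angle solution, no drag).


sin(2*theta) = R*g/v0^2 = 1767*9.81/201^2 = 0.429055, theta = arcsin(0.429055)/2 = 12.7°

12.7 degrees


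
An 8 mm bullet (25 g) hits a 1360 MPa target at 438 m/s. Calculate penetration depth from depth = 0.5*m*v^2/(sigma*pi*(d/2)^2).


A = pi*(d/2)^2 = pi*(8/2)^2 = 50.2655 mm^2
E = 0.5*m*v^2 = 0.5*0.025*438^2 = 2398.05 J
depth = E/(sigma*A) = 2398.05 J / (1360 MPa * 50.2655 mm^2) = 2398.05/(1360 * 50.2655) m = 0.0350792 m ≈ 35.08 mm

35.08 mm


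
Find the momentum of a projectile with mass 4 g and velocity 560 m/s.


p = m*v = 0.004*560 = 2.24 kg·m/s

2.24 kg·m/s


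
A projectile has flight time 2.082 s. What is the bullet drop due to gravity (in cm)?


drop = 0.5*g*t^2 = 0.5*9.81*2.082^2 = 21.2618 m ≈ 2126 cm

2126 cm


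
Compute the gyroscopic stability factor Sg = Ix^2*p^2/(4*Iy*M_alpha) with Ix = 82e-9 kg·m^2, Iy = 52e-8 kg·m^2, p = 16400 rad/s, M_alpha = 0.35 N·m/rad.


Sg = Ix^2 * p^2 / (4 * Iy * M_alpha) = (82e-9)^2 * 16400^2 / (4 * 52e-8 * 0.35) = 2.484

2.484


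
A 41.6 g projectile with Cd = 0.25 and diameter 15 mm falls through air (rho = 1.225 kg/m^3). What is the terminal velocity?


A = pi*(d/2)^2 = pi*(15/2000)^2 = 1.76715e-04 m^2
vt = sqrt(2mg/(Cd*rho*A)) = sqrt(2*0.0416*9.81/(0.25 * 1.225 * 1.76715e-04)) = 122.8 m/s

122.8 m/s


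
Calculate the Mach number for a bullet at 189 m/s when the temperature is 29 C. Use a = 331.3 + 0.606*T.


a = 331.3 + 0.606*(29) = 348.874 m/s
M = v/a = 189/348.874 = 0.5417

0.5417


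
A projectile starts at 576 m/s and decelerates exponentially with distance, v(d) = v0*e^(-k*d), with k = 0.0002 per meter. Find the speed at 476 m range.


v = v0*exp(-k*d) = 576*exp(-0.0002*476) = 523.7 m/s

523.7 m/s


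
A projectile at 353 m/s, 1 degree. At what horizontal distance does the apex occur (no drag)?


R = v0^2*sin(2*theta)/g = 353^2*sin(2*1°)/9.81 = 443.302 m
apex_dist = R/2 = 443.302/2 = 221.7 m

221.7 m


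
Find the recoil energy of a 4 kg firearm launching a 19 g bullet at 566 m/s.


v_r = m_p*v_p/m_gun = 0.019*566/4 = 2.6885 m/s, E_r = 0.5*m_gun*v_r^2 = 0.5*4*2.6885^2 = 14.46 J

14.46 J


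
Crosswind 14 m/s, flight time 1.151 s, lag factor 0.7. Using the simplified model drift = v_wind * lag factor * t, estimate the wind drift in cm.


drift = v_wind * lag * t = 14 * 0.7 * 1.151 = 11.2798 m ≈ 1128 cm

1128 cm


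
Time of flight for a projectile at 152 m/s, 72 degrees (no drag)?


T = 2*v0*sin(theta)/g = 2*152*sin(72°)/9.81 = 29.47 s

29.47 s


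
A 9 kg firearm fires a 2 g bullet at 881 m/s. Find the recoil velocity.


v_recoil = m_p * v_p / m_gun = 0.002 * 881 / 9 = 0.1958 m/s

0.1958 m/s


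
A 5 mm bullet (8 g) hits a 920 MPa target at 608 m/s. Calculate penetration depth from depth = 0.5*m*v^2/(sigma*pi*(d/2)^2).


A = pi*(d/2)^2 = pi*(5/2)^2 = 19.635 mm^2
E = 0.5*m*v^2 = 0.5*0.008*608^2 = 1478.66 J
depth = E/(sigma*A) = 1478.66 J / (920 MPa * 19.635 mm^2) = 1478.66/(920 * 19.635) m = 0.0818558 m ≈ 81.86 mm

81.86 mm


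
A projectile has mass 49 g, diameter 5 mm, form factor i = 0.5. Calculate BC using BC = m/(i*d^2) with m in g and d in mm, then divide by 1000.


BC = m/(i*d^2*1000) = 49/(0.5 * 5^2 * 1000) = 0.00392

0.00392


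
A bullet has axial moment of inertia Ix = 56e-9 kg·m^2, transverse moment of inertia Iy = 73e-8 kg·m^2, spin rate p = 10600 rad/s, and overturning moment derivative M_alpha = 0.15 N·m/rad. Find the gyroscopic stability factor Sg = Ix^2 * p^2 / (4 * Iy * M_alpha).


Sg = Ix^2 * p^2 / (4 * Iy * M_alpha) = (56e-9)^2 * 10600^2 / (4 * 73e-8 * 0.15) = 0.8045

0.8045


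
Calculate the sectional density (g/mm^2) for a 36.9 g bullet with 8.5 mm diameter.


SD = m/d^2 = 36.9/8.5^2 = 0.5107 g/mm^2

0.5107 g/mm^2


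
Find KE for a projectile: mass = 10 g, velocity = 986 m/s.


E = 0.5*m*v^2 = 0.5*0.01*986^2 = 4861 J

4861 J


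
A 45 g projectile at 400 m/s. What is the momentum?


p = m*v = 0.045*400 = 18 kg·m/s

18 kg·m/s


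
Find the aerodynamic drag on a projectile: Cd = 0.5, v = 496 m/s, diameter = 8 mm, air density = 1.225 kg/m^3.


A = pi*(d/2)^2 = pi*(8/2000)^2 = 5.02655e-05 m^2
Fd = 0.5*Cd*rho*A*v^2 = 0.5*0.5*1.225*5.02655e-05*496^2 = 3.787 N

3.787 N


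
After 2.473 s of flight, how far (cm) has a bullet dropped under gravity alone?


drop = 0.5*g*t^2 = 0.5*9.81*2.473^2 = 29.9977 m ≈ 3000 cm

3000 cm


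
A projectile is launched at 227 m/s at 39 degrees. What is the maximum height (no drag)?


H = (v0*sin(theta))^2 / (2g) = (227*sin(39°))^2 / (2*9.81) = 1040 m

1040 m


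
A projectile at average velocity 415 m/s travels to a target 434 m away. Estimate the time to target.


t = d/v = 434/415 = 1.046 s

1.046 s


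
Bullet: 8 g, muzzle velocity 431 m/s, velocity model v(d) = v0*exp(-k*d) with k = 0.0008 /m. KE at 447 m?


v = v0*exp(-k*d) = 431*exp(-0.0008*447) = 301.421 m/s
E = 0.5*m*v^2 = 0.5*0.008*301.421^2 = 363.4 J

363.4 J


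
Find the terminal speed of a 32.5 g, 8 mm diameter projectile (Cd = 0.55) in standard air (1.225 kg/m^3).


A = pi*(d/2)^2 = pi*(8/2000)^2 = 5.02655e-05 m^2
vt = sqrt(2mg/(Cd*rho*A)) = sqrt(2*0.0325*9.81/(0.55 * 1.225 * 5.02655e-05)) = 137.2 m/s

137.2 m/s


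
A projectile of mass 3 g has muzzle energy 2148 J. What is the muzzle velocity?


v = sqrt(2*E/m) = sqrt(2*2148/0.003) = 1197 m/s

1197 m/s


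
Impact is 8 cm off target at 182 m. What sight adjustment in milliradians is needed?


1 mrad subtends 1 cm per 10 m of range, so adj = error_cm / (dist_m / 10) = 8 / (182/10) = 0.4396 mrad

0.4396 mrad


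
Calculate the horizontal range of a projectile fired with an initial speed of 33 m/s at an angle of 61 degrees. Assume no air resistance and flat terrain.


R = v0^2 * sin(2*theta) / g = 33^2 * sin(2*61°) / 9.81 = 94.14 m

94.14 m


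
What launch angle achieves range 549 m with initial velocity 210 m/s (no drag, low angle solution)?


sin(2*theta) = R*g/v0^2 = 549*9.81/210^2 = 0.122124, theta = arcsin(0.122124)/2 = 3.507°

3.507 degrees


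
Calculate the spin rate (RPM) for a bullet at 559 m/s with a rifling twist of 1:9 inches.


twist_m = 9*0.0254 = 0.2286 m
spin = v/twist = 559/0.2286 = 2445.319 rev/s
RPM = spin*60 = 2445.319*60 ≈ 146719 RPM

146719 RPM


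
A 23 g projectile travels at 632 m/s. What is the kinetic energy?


E = 0.5*m*v^2 = 0.5*0.023*632^2 = 4593 J

4593 J


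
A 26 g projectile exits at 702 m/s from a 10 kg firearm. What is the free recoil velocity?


v_recoil = m_p * v_p / m_gun = 0.026 * 702 / 10 = 1.825 m/s

1.825 m/s


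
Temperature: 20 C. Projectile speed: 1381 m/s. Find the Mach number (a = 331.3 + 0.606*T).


a = 331.3 + 0.606*(20) = 343.42 m/s
M = v/a = 1381/343.42 = 4.021

4.021


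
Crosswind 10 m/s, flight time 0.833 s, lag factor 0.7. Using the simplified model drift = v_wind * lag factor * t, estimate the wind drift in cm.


drift = v_wind * lag * t = 10 * 0.7 * 0.833 = 5.831 m ≈ 583.1 cm

583.1 cm


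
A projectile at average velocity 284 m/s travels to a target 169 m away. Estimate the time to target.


t = d/v = 169/284 = 0.5951 s

0.5951 s


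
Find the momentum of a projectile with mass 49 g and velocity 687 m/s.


p = m*v = 0.049*687 = 33.66 kg·m/s

33.66 kg·m/s


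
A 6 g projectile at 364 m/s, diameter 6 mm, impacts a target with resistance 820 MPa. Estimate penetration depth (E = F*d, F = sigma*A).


A = pi*(d/2)^2 = pi*(6/2)^2 = 28.2743 mm^2
E = 0.5*m*v^2 = 0.5*0.006*364^2 = 397.488 J
depth = E/(sigma*A) = 397.488 J / (820 MPa * 28.2743 mm^2) = 397.488/(820 * 28.2743) m = 0.0171442 m ≈ 17.14 mm

17.14 mm


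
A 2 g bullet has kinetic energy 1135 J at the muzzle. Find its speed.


v = sqrt(2*E/m) = sqrt(2*1135/0.002) = 1065 m/s

1065 m/s


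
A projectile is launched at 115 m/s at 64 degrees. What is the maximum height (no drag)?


H = (v0*sin(theta))^2 / (2g) = (115*sin(64°))^2 / (2*9.81) = 544.5 m

544.5 m


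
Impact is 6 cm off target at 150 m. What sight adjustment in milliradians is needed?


1 mrad subtends 1 cm per 10 m of range, so adj = error_cm / (dist_m / 10) = 6 / (150/10) = 0.4 mrad

0.4 mrad


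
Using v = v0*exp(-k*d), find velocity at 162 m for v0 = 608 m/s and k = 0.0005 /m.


v = v0*exp(-k*d) = 608*exp(-0.0005*162) = 560.7 m/s

560.7 m/s


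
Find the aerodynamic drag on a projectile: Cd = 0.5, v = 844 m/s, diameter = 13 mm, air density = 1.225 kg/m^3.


A = pi*(d/2)^2 = pi*(13/2000)^2 = 1.32732e-04 m^2
Fd = 0.5*Cd*rho*A*v^2 = 0.5*0.5*1.225*1.32732e-04*844^2 = 28.96 N

28.96 N


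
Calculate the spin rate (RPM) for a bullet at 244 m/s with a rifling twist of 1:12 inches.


twist_m = 12*0.0254 = 0.3048 m
spin = v/twist = 244/0.3048 = 800.5249 rev/s
RPM = spin*60 = 800.5249*60 ≈ 48031 RPM

48031 RPM


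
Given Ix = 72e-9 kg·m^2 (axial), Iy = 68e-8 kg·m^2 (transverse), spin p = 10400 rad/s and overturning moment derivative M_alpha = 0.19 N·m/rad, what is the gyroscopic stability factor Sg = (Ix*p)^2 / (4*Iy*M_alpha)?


Sg = Ix^2 * p^2 / (4 * Iy * M_alpha) = (72e-9)^2 * 10400^2 / (4 * 68e-8 * 0.19) = 1.085

1.085


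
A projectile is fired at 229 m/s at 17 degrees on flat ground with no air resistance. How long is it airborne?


T = 2*v0*sin(theta)/g = 2*229*sin(17°)/9.81 = 13.65 s

13.65 s


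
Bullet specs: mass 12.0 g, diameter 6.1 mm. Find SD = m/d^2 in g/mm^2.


SD = m/d^2 = 12.0/6.1^2 = 0.3225 g/mm^2

0.3225 g/mm^2


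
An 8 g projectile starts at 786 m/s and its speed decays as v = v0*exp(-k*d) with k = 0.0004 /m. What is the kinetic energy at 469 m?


v = v0*exp(-k*d) = 786*exp(-0.0004*469) = 651.552 m/s
E = 0.5*m*v^2 = 0.5*0.008*651.552^2 = 1698 J

1698 J


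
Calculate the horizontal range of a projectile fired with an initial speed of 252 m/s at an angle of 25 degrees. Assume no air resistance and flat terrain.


R = v0^2 * sin(2*theta) / g = 252^2 * sin(2*25°) / 9.81 = 4959 m

4959 m


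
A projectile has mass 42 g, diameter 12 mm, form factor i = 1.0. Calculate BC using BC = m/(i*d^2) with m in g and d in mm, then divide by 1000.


BC = m/(i*d^2*1000) = 42/(1.0 * 12^2 * 1000) = 0.0002917

0.0002917


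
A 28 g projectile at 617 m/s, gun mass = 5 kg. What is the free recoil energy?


v_r = m_p*v_p/m_gun = 0.028*617/5 = 3.4552 m/s, E_r = 0.5*m_gun*v_r^2 = 0.5*5*3.4552^2 = 29.85 J

29.85 J


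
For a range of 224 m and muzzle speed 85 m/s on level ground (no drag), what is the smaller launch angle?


sin(2*theta) = R*g/v0^2 = 224*9.81/85^2 = 0.304144, theta = arcsin(0.304144)/2 = 8.853°

8.853 degrees


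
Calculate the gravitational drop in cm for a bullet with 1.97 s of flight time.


drop = 0.5*g*t^2 = 0.5*9.81*1.97^2 = 19.0358 m ≈ 1904 cm

1904 cm


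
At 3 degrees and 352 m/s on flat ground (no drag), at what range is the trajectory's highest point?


R = v0^2*sin(2*theta)/g = 352^2*sin(2*3°)/9.81 = 1320.23 m
apex_dist = R/2 = 1320.23/2 = 660.1 m

660.1 m


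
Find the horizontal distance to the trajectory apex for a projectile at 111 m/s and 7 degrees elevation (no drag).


R = v0^2*sin(2*theta)/g = 111^2*sin(2*7°)/9.81 = 303.845 m
apex_dist = R/2 = 303.845/2 = 151.9 m

151.9 m


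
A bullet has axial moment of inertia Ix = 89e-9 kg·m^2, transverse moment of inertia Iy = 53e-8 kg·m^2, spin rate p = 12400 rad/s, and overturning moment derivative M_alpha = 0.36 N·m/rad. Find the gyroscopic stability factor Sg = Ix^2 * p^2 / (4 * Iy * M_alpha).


Sg = Ix^2 * p^2 / (4 * Iy * M_alpha) = (89e-9)^2 * 12400^2 / (4 * 53e-8 * 0.36) = 1.596

1.596


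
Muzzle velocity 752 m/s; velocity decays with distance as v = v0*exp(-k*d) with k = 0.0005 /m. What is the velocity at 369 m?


v = v0*exp(-k*d) = 752*exp(-0.0005*369) = 625.3 m/s

625.3 m/s


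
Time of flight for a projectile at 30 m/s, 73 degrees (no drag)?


T = 2*v0*sin(theta)/g = 2*30*sin(73°)/9.81 = 5.849 s

5.849 s


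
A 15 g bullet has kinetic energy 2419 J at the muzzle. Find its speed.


v = sqrt(2*E/m) = sqrt(2*2419/0.015) = 567.9 m/s

567.9 m/s


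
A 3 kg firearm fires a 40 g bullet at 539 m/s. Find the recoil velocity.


v_recoil = m_p * v_p / m_gun = 0.04 * 539 / 3 = 7.187 m/s

7.187 m/s


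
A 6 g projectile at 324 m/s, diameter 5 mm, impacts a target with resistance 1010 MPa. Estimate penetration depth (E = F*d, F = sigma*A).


A = pi*(d/2)^2 = pi*(5/2)^2 = 19.635 mm^2
E = 0.5*m*v^2 = 0.5*0.006*324^2 = 314.928 J
depth = E/(sigma*A) = 314.928 J / (1010 MPa * 19.635 mm^2) = 314.928/(1010 * 19.635) m = 0.0158803 m ≈ 15.88 mm

15.88 mm


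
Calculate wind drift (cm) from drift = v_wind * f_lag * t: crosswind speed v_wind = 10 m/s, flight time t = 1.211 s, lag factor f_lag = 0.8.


drift = v_wind * lag * t = 10 * 0.8 * 1.211 = 9.688 m ≈ 968.8 cm

968.8 cm


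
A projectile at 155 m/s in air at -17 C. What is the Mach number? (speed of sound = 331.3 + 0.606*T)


a = 331.3 + 0.606*(-17) = 320.998 m/s
M = v/a = 155/320.998 = 0.4829

0.4829


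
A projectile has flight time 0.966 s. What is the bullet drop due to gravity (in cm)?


drop = 0.5*g*t^2 = 0.5*9.81*0.966^2 = 4.57713 m ≈ 457.7 cm

457.7 cm


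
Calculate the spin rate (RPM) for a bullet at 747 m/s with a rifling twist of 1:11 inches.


twist_m = 11*0.0254 = 0.2794 m
spin = v/twist = 747/0.2794 = 2673.586 rev/s
RPM = spin*60 = 2673.586*60 ≈ 160415 RPM

160415 RPM


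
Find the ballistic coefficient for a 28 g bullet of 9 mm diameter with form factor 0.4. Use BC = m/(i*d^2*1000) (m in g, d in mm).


BC = m/(i*d^2*1000) = 28/(0.4 * 9^2 * 1000) = 0.0008642

0.0008642


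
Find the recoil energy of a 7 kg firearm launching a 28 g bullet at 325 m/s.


v_r = m_p*v_p/m_gun = 0.028*325/7 = 1.3 m/s, E_r = 0.5*m_gun*v_r^2 = 0.5*7*1.3^2 = 5.915 J

5.915 J


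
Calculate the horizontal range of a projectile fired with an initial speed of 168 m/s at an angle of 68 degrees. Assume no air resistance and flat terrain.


R = v0^2 * sin(2*theta) / g = 168^2 * sin(2*68°) / 9.81 = 1999 m

1999 m


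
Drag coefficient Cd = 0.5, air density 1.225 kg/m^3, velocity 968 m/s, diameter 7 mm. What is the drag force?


A = pi*(d/2)^2 = pi*(7/2000)^2 = 3.84845e-05 m^2
Fd = 0.5*Cd*rho*A*v^2 = 0.5*0.5*1.225*3.84845e-05*968^2 = 11.04 N

11.04 N


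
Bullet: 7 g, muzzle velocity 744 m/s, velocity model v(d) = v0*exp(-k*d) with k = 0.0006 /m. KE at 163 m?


v = v0*exp(-k*d) = 744*exp(-0.0006*163) = 674.682 m/s
E = 0.5*m*v^2 = 0.5*0.007*674.682^2 = 1593 J

1593 J


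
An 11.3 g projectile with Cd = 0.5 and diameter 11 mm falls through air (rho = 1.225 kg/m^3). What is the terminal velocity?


A = pi*(d/2)^2 = pi*(11/2000)^2 = 9.50332e-05 m^2
vt = sqrt(2mg/(Cd*rho*A)) = sqrt(2*0.0113*9.81/(0.5 * 1.225 * 9.50332e-05)) = 61.72 m/s

61.72 m/s


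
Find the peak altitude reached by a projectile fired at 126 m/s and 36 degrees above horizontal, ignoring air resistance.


H = (v0*sin(theta))^2 / (2g) = (126*sin(36°))^2 / (2*9.81) = 279.6 m

279.6 m


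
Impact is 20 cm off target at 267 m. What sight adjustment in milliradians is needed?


1 mrad subtends 1 cm per 10 m of range, so adj = error_cm / (dist_m / 10) = 20 / (267/10) = 0.7491 mrad

0.7491 mrad


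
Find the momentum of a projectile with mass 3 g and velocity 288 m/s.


p = m*v = 0.003*288 = 0.864 kg·m/s

0.864 kg·m/s


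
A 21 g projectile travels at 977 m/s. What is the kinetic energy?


E = 0.5*m*v^2 = 0.5*0.021*977^2 = 10023 J

10023 J


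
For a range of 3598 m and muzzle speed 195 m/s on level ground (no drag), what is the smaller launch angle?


sin(2*theta) = R*g/v0^2 = 3598*9.81/195^2 = 0.928241, theta = arcsin(0.928241)/2 = 34.08°

34.08 degrees


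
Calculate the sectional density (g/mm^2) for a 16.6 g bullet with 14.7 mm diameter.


SD = m/d^2 = 16.6/14.7^2 = 0.07682 g/mm^2

0.07682 g/mm^2


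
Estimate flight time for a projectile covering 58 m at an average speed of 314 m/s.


t = d/v = 58/314 = 0.1847 s

0.1847 s


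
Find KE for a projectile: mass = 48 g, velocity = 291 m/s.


E = 0.5*m*v^2 = 0.5*0.048*291^2 = 2032 J

2032 J


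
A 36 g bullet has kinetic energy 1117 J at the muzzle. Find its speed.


v = sqrt(2*E/m) = sqrt(2*1117/0.036) = 249.1 m/s

249.1 m/s


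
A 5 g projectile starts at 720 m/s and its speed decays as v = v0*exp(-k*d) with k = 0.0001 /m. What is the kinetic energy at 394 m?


v = v0*exp(-k*d) = 720*exp(-0.0001*394) = 692.184 m/s
E = 0.5*m*v^2 = 0.5*0.005*692.184^2 = 1198 J

1198 J


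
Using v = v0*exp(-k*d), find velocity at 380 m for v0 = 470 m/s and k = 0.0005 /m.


v = v0*exp(-k*d) = 470*exp(-0.0005*380) = 388.7 m/s

388.7 m/s


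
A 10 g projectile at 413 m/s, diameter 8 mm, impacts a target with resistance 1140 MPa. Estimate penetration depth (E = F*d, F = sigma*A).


A = pi*(d/2)^2 = pi*(8/2)^2 = 50.2655 mm^2
E = 0.5*m*v^2 = 0.5*0.01*413^2 = 852.845 J
depth = E/(sigma*A) = 852.845 J / (1140 MPa * 50.2655 mm^2) = 852.845/(1140 * 50.2655) m = 0.0148832 m ≈ 14.88 mm

14.88 mm


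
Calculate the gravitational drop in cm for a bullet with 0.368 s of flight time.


drop = 0.5*g*t^2 = 0.5*9.81*0.368^2 = 0.664255 m ≈ 66.43 cm

66.43 cm


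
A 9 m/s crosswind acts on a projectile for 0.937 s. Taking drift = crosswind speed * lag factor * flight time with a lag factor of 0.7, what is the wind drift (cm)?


drift = v_wind * lag * t = 9 * 0.7 * 0.937 = 5.9031 m ≈ 590.3 cm

590.3 cm


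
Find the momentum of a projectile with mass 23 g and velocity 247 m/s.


p = m*v = 0.023*247 = 5.681 kg·m/s

5.681 kg·m/s


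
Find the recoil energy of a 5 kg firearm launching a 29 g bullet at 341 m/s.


v_r = m_p*v_p/m_gun = 0.029*341/5 = 1.9778 m/s, E_r = 0.5*m_gun*v_r^2 = 0.5*5*1.9778^2 = 9.779 J

9.779 J


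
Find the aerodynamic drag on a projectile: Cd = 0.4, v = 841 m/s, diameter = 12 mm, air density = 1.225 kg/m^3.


A = pi*(d/2)^2 = pi*(12/2000)^2 = 1.13097e-04 m^2
Fd = 0.5*Cd*rho*A*v^2 = 0.5*0.4*1.225*1.13097e-04*841^2 = 19.6 N

19.6 N


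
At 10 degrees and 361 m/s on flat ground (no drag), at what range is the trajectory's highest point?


R = v0^2*sin(2*theta)/g = 361^2*sin(2*10°)/9.81 = 4543.57 m
apex_dist = R/2 = 4543.57/2 = 2272 m

2272 m


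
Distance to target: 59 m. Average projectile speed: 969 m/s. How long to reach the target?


t = d/v = 59/969 = 0.06089 s

0.06089 s


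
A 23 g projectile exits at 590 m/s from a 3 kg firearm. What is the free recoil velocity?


v_recoil = m_p * v_p / m_gun = 0.023 * 590 / 3 = 4.523 m/s

4.523 m/s


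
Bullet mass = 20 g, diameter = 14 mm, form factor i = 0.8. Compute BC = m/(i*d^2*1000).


BC = m/(i*d^2*1000) = 20/(0.8 * 14^2 * 1000) = 0.0001276

0.0001276


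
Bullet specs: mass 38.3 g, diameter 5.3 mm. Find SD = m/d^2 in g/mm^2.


SD = m/d^2 = 38.3/5.3^2 = 1.363 g/mm^2

1.363 g/mm^2


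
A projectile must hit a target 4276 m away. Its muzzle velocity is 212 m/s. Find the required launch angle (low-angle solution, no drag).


sin(2*theta) = R*g/v0^2 = 4276*9.81/212^2 = 0.933329, theta = arcsin(0.933329)/2 = 34.48°

34.48 degrees
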